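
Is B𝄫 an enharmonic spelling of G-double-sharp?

Bbb = pitch class 9 and G## = pitch class 9 — the same pitch class, so they are enharmonic equivalents.

Yes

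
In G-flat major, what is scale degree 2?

Degree 2 takes the letter 1 step above G, which is A.
In major, degree 2 sits 2 semitones above the tonic. Gb + 2 semitones is pitch class 8, spelled on A as Ab.

Ab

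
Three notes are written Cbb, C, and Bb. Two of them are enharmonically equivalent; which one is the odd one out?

In 12-tone equal temperament, enharmonic equivalents share a pitch class. Cbb is pitch class 10; C is pitch class 0; Bb is pitch class 10.
Cbb and Bb share pitch class 10, while C is pitch class 0.

C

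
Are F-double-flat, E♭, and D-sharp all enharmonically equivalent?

Yes

Fbb = pitch class 3 and Eb = pitch class 3 and D# = pitch class 3 — the same pitch class, so they are enharmonic equivalents.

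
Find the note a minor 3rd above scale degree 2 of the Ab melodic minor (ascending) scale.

Db

Scale degree 2 of Ab melodic minor (ascending) is Bb.
A minor third (3 semitones) above Bb lands on the letter D, giving Db.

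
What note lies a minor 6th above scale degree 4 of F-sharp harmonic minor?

G

Scale degree 4 of F# harmonic minor is B.
A minor sixth (8 semitones) above B lands on the letter G, giving G.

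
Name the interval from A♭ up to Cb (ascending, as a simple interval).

minor third

Counting letters A–B–C gives a third.
Ab→Cb = 3 semitones, 1 narrower than the major third (4), so minor.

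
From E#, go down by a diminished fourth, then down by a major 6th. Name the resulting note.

A diminished fourth down from E# is B## (letter B, 4 semitones down).
A major sixth down from B## is D## (letter D, 9 semitones down).

D##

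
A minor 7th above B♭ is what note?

A seventh above B lands on the letter A.
A minor seventh spans 10 semitones, so Bb moves to pitch class 8. On the letter A that is Ab.

Ab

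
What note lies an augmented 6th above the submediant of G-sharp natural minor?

The submediant of G# natural minor is E.
An augmented sixth (10 semitones) above E lands on the letter C, giving C##.

C##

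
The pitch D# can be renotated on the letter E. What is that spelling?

D# is pitch class 3. The letter E alone is pitch class 4.
To reach pitch class 3 from E requires an offset of -1 semitone, i.e. flat: Eb.

Eb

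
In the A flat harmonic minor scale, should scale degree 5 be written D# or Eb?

Each scale degree takes a distinct letter name. Degree 5 of a scale on A must use the letter E.
Eb and D# are enharmonically the same pitch, but only Eb uses the letter E, so it is the correct spelling here.

Eb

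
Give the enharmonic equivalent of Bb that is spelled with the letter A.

A#

Plain A sits 1 semitone below Bb, so on the letter A the same pitch needs a sharp: A#.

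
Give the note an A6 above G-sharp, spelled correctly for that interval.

A sixth above G lands on the letter E.
An augmented sixth spans 10 semitones, so G# moves to pitch class 6. On the letter E that is E##.

E##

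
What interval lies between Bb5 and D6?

Counting letters B–C–D gives a third.
Bb→D = 4 semitones, exactly the major third.

major third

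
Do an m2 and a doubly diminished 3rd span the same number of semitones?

Yes

A minor second spans 1 semitone; a doubly diminished third spans 1.
They are enharmonically equivalent.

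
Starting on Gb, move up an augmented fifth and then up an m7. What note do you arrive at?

C

An augmented fifth up from Gb is D (letter D, 8 semitones up).
A minor seventh up from D is C (letter C, 10 semitones up).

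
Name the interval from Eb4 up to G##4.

doubly augmented third

The letter names run E→G, a span of 2 letter steps, so the interval is some kind of third.
Eb to G## is 6 semitones. A major third is 4, so 6 makes it doubly augmented.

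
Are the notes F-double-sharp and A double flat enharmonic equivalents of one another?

Yes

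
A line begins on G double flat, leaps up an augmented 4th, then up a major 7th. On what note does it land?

An augmented fourth up from Gbb is Cb (letter C, 6 semitones up).
A major seventh up from Cb is Bb (letter B, 11 semitones up).

Bb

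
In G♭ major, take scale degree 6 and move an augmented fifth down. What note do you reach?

Scale degree 6 of Gb major is Eb.
An augmented fifth (8 semitones) below Eb lands on the letter A, giving Abb.

Abb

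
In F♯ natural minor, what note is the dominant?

C#

The F# natural minor scale runs F# G# A B C# D E.
Degree 5 is C#.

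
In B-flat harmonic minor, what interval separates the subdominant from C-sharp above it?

The subdominant of Bb harmonic minor is Eb.
Eb up to C#: letters E→C make it a sixth; 10 semitones makes it augmented.

augmented sixth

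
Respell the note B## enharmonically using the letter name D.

B## is pitch class 1. The letter D alone is pitch class 2.
To reach pitch class 1 from D requires an offset of -1 semitone, i.e. flat: Db.

Db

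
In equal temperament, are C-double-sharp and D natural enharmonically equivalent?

Yes

C## = pitch class 2 and D = pitch class 2 — the same pitch class, so they are enharmonic equivalents.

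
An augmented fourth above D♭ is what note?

D up a perfect fourth is G, so the target letter is G.
From Db, an augmented fourth is 6 semitones up: G.

G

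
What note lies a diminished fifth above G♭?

Dbb

A fifth above G lands on the letter D.
A diminished fifth spans 6 semitones, so Gb moves to pitch class 0. On the letter D that is Dbb.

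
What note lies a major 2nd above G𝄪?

A##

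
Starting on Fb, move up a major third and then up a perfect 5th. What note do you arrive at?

Eb

A major third up from Fb is Ab (letter A, 4 semitones up).
A perfect fifth up from Ab is Eb (letter E, 7 semitones up).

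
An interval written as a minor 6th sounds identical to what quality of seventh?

A minor sixth spans 8 semitones.
A seventh spanning 8 semitones is doubly diminished (the major seventh is 11).

doubly diminished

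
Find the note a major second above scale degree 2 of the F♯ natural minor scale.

A#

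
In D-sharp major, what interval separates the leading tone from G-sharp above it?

The leading tone of D# major is C##.
C## up to G#: letters C→G make it a fifth; 6 semitones makes it diminished.

diminished fifth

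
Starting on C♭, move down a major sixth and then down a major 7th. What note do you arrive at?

A major sixth down from Cb is Ebb (letter E, 9 semitones down).
A major seventh down from Ebb is Fbb (letter F, 11 semitones down).

Fbb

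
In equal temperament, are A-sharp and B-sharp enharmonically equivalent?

No

Two spellings are enharmonically equivalent only if they share a pitch class.
Here A# → 10, B# → 0; 0 ≠ 10, so they are not.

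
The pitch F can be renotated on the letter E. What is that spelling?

E#

Plain E sits 1 semitone below F, so on the letter E the same pitch needs a sharp: E#.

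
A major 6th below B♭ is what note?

Db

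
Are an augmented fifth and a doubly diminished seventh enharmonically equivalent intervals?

An augmented fifth spans 8 semitones; a doubly diminished seventh spans 8.
They are enharmonically equivalent.

Yes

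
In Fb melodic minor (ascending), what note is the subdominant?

Bbb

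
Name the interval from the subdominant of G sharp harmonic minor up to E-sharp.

major third

The subdominant of G# harmonic minor is C#.
C# up to E#: letters C→E make it a third; 4 semitones makes it major.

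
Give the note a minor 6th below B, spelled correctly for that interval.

D#

A sixth below B lands on the letter D.
A minor sixth spans 8 semitones, so B moves to pitch class 3. On the letter D that is D#.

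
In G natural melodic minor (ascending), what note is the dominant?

The G melodic minor (ascending) scale runs G A Bb C D E F#.
Degree 5 is D.

D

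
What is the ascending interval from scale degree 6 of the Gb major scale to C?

Scale degree 6 of Gb major is Eb.
Eb up to C: letters E→C make it a sixth; 9 semitones makes it major.

major sixth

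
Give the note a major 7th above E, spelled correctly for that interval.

A seventh above E lands on the letter D.
A major seventh spans 11 semitones, so E moves to pitch class 3. On the letter D that is D#.

D#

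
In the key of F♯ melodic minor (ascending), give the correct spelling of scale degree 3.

Degree 3 takes the letter 2 steps above F, which is A.
In melodic minor (ascending), degree 3 sits 3 semitones above the tonic. F# + 3 semitones is pitch class 9, spelled on A as A.

A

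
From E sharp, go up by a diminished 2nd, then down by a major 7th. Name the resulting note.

A diminished second up from E# is F (letter F, 0 semitones up).
A major seventh down from F is Gb (letter G, 11 semitones down).

Gb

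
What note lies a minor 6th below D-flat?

F

A sixth below D lands on the letter F.
A minor sixth spans 8 semitones, so Db moves to pitch class 5. On the letter F that is F.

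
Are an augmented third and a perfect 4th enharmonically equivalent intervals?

Yes

An augmented third spans 5 semitones; a perfect fourth spans 5.
They are enharmonically equivalent.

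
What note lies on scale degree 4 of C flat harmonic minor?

Fb

The Cb harmonic minor scale runs Cb Db Ebb Fb Gb Abb Bb.
Degree 4 is Fb.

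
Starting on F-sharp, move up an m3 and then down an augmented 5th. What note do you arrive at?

Db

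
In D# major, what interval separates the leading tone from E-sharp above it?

minor third

The leading tone of D# major is C##.
C## up to E#: letters C→E make it a third; 3 semitones makes it minor.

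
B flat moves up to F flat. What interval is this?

The letter names run B→F, a span of 4 letter steps, so the interval is some kind of fifth.
Bb to Fb is 6 semitones. A perfect fifth is 7, so 6 makes it diminished.

diminished fifth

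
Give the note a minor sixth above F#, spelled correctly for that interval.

F up a major sixth is D, so the target letter is D.
From F#, a minor sixth is 8 semitones up: D.

D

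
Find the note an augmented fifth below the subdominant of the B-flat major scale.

Abb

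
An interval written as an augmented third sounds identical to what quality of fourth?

perfect

An augmented third spans 5 semitones.
A fourth spanning 5 semitones is perfect (the perfect fourth is 5).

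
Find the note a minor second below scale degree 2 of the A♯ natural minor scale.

A##

Scale degree 2 of A# natural minor is B#.
A minor second (1 semitone) below B# lands on the letter A, giving A##.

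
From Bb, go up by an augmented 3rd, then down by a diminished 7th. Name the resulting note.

E##

An augmented third up from Bb is D# (letter D, 5 semitones up).
A diminished seventh down from D# is E## (letter E, 9 semitones down).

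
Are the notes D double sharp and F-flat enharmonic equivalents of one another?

Yes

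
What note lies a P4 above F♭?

Bbb

F up a perfect fourth is Bb, so the target letter is B.
From Fb, a perfect fourth is 5 semitones up: Bbb.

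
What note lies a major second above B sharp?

C##

A second above B lands on the letter C.
A major second spans 2 semitones, so B# moves to pitch class 2. On the letter C that is C##.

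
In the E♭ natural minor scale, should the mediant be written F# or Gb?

Gb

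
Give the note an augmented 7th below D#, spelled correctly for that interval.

A seventh below D lands on the letter E.
An augmented seventh spans 12 semitones, so D# moves to pitch class 3. On the letter E that is Eb.

Eb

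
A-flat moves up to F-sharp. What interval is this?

Counting letters A–B–C–D–E–F gives a sixth.
Ab→F# = 10 semitones, 1 wider than the major sixth (9), so augmented.

augmented sixth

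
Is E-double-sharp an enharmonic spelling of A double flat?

Two spellings are enharmonically equivalent only if they share a pitch class.
Here E## → 6, Abb → 7; 6 ≠ 7, so they are not.

No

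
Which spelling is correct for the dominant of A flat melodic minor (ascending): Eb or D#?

Eb

Each scale degree takes a distinct letter name. Degree 5 of a scale on A must use the letter E.
Eb and D# are enharmonically the same pitch, but only Eb uses the letter E, so it is the correct spelling here.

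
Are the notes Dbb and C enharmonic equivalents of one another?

Yes

Dbb = pitch class 0 and C = pitch class 0 — the same pitch class, so they are enharmonic equivalents.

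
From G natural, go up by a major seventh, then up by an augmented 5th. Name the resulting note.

A major seventh up from G is F# (letter F, 11 semitones up).
An augmented fifth up from F# is C## (letter C, 8 semitones up).

C##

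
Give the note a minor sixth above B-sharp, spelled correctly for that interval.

A sixth above B lands on the letter G.
A minor sixth spans 8 semitones, so B# moves to pitch class 8. On the letter G that is G#.

G#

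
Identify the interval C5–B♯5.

augmented seventh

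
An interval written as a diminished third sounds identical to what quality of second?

major

A diminished third spans 2 semitones.
A second spanning 2 semitones is major (the major second is 2).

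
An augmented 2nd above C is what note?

A second above C lands on the letter D.
An augmented second spans 3 semitones, so C moves to pitch class 3. On the letter D that is D#.

D#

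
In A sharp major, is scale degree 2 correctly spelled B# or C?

B#

Each scale degree takes a distinct letter name. Degree 2 of a scale on A must use the letter B.
B# and C are enharmonically the same pitch, but only B# uses the letter B, so it is the correct spelling here.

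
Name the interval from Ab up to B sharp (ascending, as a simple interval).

doubly augmented second

The letter names run A→B, a span of 1 letter step, so the interval is some kind of second.
Ab to B# is 4 semitones. A major second is 2, so 4 makes it doubly augmented.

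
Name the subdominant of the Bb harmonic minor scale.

Eb

The Bb harmonic minor scale runs Bb C Db Eb F Gb A.
Degree 4 is Eb.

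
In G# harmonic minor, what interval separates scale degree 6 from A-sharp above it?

augmented fourth

Scale degree 6 of G# harmonic minor is E.
E up to A#: letters E→A make it a fourth; 6 semitones makes it augmented.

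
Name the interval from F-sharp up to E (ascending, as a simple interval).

minor seventh

Counting letters F–G–A–B–C–D–E gives a seventh.
F#→E = 10 semitones, 1 narrower than the major seventh (11), so minor.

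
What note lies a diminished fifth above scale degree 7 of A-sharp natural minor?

D

Scale degree 7 of A# natural minor is G#.
A diminished fifth (6 semitones) above G# lands on the letter D, giving D.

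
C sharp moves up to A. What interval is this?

The letter names run C→A, a span of 5 letter steps, so the interval is some kind of sixth.
C# to A is 8 semitones. A major sixth is 9, so 8 makes it minor.

minor sixth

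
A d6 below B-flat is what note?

D#

B down a major sixth is D, so the target letter is D.
From Bb, a diminished sixth is 7 semitones down: D#.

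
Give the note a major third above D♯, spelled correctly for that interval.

F##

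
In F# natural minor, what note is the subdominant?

B

The F# natural minor scale runs F# G# A B C# D E.
Degree 4 is B.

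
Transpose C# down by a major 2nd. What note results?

B

C down a major second is Bb, so the target letter is B.
From C#, a major second is 2 semitones down: B.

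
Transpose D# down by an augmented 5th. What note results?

D down a perfect fifth is G, so the target letter is G.
From D#, an augmented fifth is 8 semitones down: G.

G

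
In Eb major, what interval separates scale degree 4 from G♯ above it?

Scale degree 4 of Eb major is Ab.
Ab up to G#: letters A→G make it a seventh; 12 semitones makes it augmented.

augmented seventh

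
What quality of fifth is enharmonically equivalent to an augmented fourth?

diminished

An augmented fourth spans 6 semitones.
A fifth spanning 6 semitones is diminished (the perfect fifth is 7).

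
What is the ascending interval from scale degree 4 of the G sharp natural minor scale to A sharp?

major sixth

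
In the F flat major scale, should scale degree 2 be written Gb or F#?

Gb

Each scale degree takes a distinct letter name. Degree 2 of a scale on F must use the letter G.
Gb and F# are enharmonically the same pitch, but only Gb uses the letter G, so it is the correct spelling here.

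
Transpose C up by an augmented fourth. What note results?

F#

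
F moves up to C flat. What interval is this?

Counting letters F–G–A–B–C gives a fifth.
F→Cb = 6 semitones, 1 narrower than the perfect fifth (7), so diminished.

diminished fifth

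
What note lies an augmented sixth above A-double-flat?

F

A sixth above A lands on the letter F.
An augmented sixth spans 10 semitones, so Abb moves to pitch class 5. On the letter F that is F.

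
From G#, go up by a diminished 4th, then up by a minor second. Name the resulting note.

A diminished fourth up from G# is C (letter C, 4 semitones up).
A minor second up from C is Db (letter D, 1 semitone up).

Db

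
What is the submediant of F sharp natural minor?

Degree 6 takes the letter 5 steps above F, which is D.
In natural minor, degree 6 sits 8 semitones above the tonic. F# + 8 semitones is pitch class 2, spelled on D as D.

D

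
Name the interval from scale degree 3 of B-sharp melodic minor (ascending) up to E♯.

major second

Scale degree 3 of B# melodic minor (ascending) is D#.
D# up to E#: letters D→E make it a second; 2 semitones makes it major.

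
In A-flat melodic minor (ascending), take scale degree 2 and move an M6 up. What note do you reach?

Scale degree 2 of Ab melodic minor (ascending) is Bb.
A major sixth (9 semitones) above Bb lands on the letter G, giving G.

G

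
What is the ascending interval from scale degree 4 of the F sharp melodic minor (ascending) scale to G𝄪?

augmented sixth

Scale degree 4 of F# melodic minor (ascending) is B.
B up to G##: letters B→G make it a sixth; 10 semitones makes it augmented.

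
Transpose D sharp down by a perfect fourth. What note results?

A#

D down a perfect fourth is A, so the target letter is A.
From D#, a perfect fourth is 5 semitones down: A#.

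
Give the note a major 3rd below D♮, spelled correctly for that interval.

D down a major third is Bb, so the target letter is B.
From D, a major third is 4 semitones down: Bb.

Bb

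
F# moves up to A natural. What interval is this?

Counting letters F–G–A gives a third.
F#→A = 3 semitones, 1 narrower than the major third (4), so minor.

minor third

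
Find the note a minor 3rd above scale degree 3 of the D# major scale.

Scale degree 3 of D# major is F##.
A minor third (3 semitones) above F## lands on the letter A, giving A#.

A#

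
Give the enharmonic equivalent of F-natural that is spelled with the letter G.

Plain G sits 2 semitones above F, so on the letter G the same pitch needs a double flat: Gbb.

Gbb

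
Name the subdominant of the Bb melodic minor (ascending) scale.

Eb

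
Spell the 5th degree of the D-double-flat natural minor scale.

Degree 5 takes the letter 4 steps above D, which is A.
In natural minor, degree 5 sits 7 semitones above the tonic. Dbb + 7 semitones is pitch class 7, spelled on A as Abb.

Abb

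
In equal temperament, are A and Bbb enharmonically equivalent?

A = pitch class 9 and Bbb = pitch class 9 — the same pitch class, so they are enharmonic equivalents.

Yes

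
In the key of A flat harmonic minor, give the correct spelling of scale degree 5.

Eb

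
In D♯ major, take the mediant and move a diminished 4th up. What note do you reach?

B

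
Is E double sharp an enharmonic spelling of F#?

Yes

E## is pitch class 6; F# is pitch class 6.
All spellings map to pitch class 6, so they are enharmonically equivalent.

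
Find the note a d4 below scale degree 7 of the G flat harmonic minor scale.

C#

Scale degree 7 of Gb harmonic minor is F.
A diminished fourth (4 semitones) below F lands on the letter C, giving C#.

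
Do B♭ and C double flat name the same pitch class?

Yes

Bb = pitch class 10 and Cbb = pitch class 10 — the same pitch class, so they are enharmonic equivalents.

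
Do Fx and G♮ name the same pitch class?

Yes

F## is pitch class 7; G is pitch class 7.
All spellings map to pitch class 7, so they are enharmonically equivalent.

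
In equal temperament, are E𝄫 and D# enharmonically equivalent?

Two spellings are enharmonically equivalent only if they share a pitch class.
Here Ebb → 2, D# → 3; 2 ≠ 3, so they are not.

No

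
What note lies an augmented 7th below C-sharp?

Db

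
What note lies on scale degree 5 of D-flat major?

Degree 5 takes the letter 4 steps above D, which is A.
In major, degree 5 sits 7 semitones above the tonic. Db + 7 semitones is pitch class 8, spelled on A as Ab.

Ab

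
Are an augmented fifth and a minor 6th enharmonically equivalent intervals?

Yes

An augmented fifth spans 8 semitones; a minor sixth spans 8.
They are enharmonically equivalent.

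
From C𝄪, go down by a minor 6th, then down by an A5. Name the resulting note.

A#

A minor sixth down from C## is E## (letter E, 8 semitones down).
An augmented fifth down from E## is A# (letter A, 8 semitones down).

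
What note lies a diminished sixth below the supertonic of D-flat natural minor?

G#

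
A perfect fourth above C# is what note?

F#

A fourth above C lands on the letter F.
A perfect fourth spans 5 semitones, so C# moves to pitch class 6. On the letter F that is F#.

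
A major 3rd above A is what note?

A third above A lands on the letter C.
A major third spans 4 semitones, so A moves to pitch class 1. On the letter C that is C#.

C#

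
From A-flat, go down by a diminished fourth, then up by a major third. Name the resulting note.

A diminished fourth down from Ab is E (letter E, 4 semitones down).
A major third up from E is G# (letter G, 4 semitones up).

G#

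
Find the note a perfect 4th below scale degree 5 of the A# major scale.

B#

Scale degree 5 of A# major is E#.
A perfect fourth (5 semitones) below E# lands on the letter B, giving B#.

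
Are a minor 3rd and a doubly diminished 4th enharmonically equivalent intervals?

A minor third spans 3 semitones; a doubly diminished fourth spans 3.
They are enharmonically equivalent.

Yes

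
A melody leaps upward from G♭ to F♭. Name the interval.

The letter names run G→F, a span of 6 letter steps, so the interval is some kind of seventh.
Gb to Fb is 10 semitones. A major seventh is 11, so 10 makes it minor.

minor seventh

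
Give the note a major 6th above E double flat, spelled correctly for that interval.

Cb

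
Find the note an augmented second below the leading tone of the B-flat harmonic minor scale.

The leading tone of Bb harmonic minor is A.
An augmented second (3 semitones) below A lands on the letter G, giving Gb.

Gb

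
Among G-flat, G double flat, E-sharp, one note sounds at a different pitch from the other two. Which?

In 12-tone equal temperament, enharmonic equivalents share a pitch class. Gb is pitch class 6; Gbb is pitch class 5; E# is pitch class 5.
Gbb and E# share pitch class 5, while Gb is pitch class 6.

Gb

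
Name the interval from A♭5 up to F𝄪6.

The letter names run A→F, a span of 5 letter steps, so the interval is some kind of sixth.
Ab to F## is 11 semitones. A major sixth is 9, so 11 makes it doubly augmented.

doubly augmented sixth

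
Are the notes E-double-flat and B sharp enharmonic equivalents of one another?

No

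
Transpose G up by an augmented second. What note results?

G up a major second is A, so the target letter is A.
From G, an augmented second is 3 semitones up: A#.

A#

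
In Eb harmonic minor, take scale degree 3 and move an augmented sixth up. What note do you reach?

E

Scale degree 3 of Eb harmonic minor is Gb.
An augmented sixth (10 semitones) above Gb lands on the letter E, giving E.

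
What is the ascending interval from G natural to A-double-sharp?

Counting letters G–A gives a second.
G→A## = 4 semitones, 2 wider than the major second (2), so doubly augmented.

doubly augmented second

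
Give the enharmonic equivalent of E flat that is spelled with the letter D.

Plain D sits 1 semitone below Eb, so on the letter D the same pitch needs a sharp: D#.

D#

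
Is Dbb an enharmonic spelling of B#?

Dbb = pitch class 0 and B# = pitch class 0 — the same pitch class, so they are enharmonic equivalents.

Yes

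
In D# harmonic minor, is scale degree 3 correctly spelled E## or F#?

F#

Each scale degree takes a distinct letter name. Degree 3 of a scale on D must use the letter F.
F# and E## are enharmonically the same pitch, but only F# uses the letter F, so it is the correct spelling here.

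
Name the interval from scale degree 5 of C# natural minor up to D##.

augmented fifth

Scale degree 5 of C# natural minor is G#.
G# up to D##: letters G→D make it a fifth; 8 semitones makes it augmented.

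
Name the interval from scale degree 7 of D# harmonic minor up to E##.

Scale degree 7 of D# harmonic minor is C##.
C## up to E##: letters C→E make it a third; 4 semitones makes it major.

major third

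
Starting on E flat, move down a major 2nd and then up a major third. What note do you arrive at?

F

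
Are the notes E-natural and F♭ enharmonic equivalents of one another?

E = pitch class 4 and Fb = pitch class 4 — the same pitch class, so they are enharmonic equivalents.

Yes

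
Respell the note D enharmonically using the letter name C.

C##

D is pitch class 2. The letter C alone is pitch class 0.
To reach pitch class 2 from C requires an offset of +2 semitones, i.e. double sharp: C##.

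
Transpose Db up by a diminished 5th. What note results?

Abb

A fifth above D lands on the letter A.
A diminished fifth spans 6 semitones, so Db moves to pitch class 7. On the letter A that is Abb.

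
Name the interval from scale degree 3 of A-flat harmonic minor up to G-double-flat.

Scale degree 3 of Ab harmonic minor is Cb.
Cb up to Gbb: letters C→G make it a fifth; 6 semitones makes it diminished.

diminished fifth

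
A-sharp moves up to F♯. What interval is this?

minor sixth

Counting letters A–B–C–D–E–F gives a sixth.
A#→F# = 8 semitones, 1 narrower than the major sixth (9), so minor.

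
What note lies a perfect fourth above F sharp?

A fourth above F lands on the letter B.
A perfect fourth spans 5 semitones, so F# moves to pitch class 11. On the letter B that is B.

B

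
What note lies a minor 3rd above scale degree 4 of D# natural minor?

B

Scale degree 4 of D# natural minor is G#.
A minor third (3 semitones) above G# lands on the letter B, giving B.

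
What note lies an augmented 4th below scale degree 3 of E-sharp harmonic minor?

Scale degree 3 of E# harmonic minor is G#.
An augmented fourth (6 semitones) below G# lands on the letter D, giving D.

D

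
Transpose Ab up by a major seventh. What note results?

G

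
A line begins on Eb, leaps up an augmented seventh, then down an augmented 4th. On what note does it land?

A

An augmented seventh up from Eb is D# (letter D, 12 semitones up).
An augmented fourth down from D# is A (letter A, 6 semitones down).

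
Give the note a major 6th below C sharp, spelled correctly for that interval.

E

C down a major sixth is Eb, so the target letter is E.
From C#, a major sixth is 9 semitones down: E.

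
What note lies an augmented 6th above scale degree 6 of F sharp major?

Scale degree 6 of F# major is D#.
An augmented sixth (10 semitones) above D# lands on the letter B, giving B##.

B##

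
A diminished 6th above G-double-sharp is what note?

A sixth above G lands on the letter E.
A diminished sixth spans 7 semitones, so G## moves to pitch class 4. On the letter E that is E.

E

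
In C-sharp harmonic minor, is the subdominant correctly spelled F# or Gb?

Each scale degree takes a distinct letter name. Degree 4 of a scale on C must use the letter F.
F# and Gb are enharmonically the same pitch, but only F# uses the letter F, so it is the correct spelling here.

F#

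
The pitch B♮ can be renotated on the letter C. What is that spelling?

Plain C sits 1 semitone above B, so on the letter C the same pitch needs a flat: Cb.

Cb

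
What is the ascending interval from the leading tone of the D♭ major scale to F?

perfect fourth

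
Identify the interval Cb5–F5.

augmented fourth

Counting letters C–D–E–F gives a fourth.
Cb→F = 6 semitones, 1 wider than the perfect fourth (5), so augmented.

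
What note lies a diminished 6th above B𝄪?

G#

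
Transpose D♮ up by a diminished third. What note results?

Fb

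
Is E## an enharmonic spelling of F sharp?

E## = pitch class 6 and F# = pitch class 6 — the same pitch class, so they are enharmonic equivalents.

Yes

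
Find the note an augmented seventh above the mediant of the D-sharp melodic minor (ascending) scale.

The mediant of D# melodic minor (ascending) is F#.
An augmented seventh (12 semitones) above F# lands on the letter E, giving E##.

E##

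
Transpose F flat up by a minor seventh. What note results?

A seventh above F lands on the letter E.
A minor seventh spans 10 semitones, so Fb moves to pitch class 2. On the letter E that is Ebb.

Ebb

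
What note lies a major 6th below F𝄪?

A#

A sixth below F lands on the letter A.
A major sixth spans 9 semitones, so F## moves to pitch class 10. On the letter A that is A#.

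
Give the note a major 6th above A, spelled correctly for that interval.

A up a major sixth is F#, so the target letter is F.
From A, a major sixth is 9 semitones up: F#.

F#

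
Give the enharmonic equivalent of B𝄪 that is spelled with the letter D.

B## is pitch class 1. The letter D alone is pitch class 2.
To reach pitch class 1 from D requires an offset of -1 semitone, i.e. flat: Db.

Db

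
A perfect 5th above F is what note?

C

A fifth above F lands on the letter C.
A perfect fifth spans 7 semitones, so F moves to pitch class 0. On the letter C that is C.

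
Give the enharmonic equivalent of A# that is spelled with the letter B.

A# is pitch class 10. The letter B alone is pitch class 11.
To reach pitch class 10 from B requires an offset of -1 semitone, i.e. flat: Bb.

Bb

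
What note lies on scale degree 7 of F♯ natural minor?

E

Degree 7 takes the letter 6 steps above F, which is E.
In natural minor, degree 7 sits 10 semitones above the tonic. F# + 10 semitones is pitch class 4, spelled on E as E.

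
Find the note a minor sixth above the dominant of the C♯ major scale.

E

The dominant of C# major is G#.
A minor sixth (8 semitones) above G# lands on the letter E, giving E.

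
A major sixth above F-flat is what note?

Db

F up a major sixth is D, so the target letter is D.
From Fb, a major sixth is 9 semitones up: Db.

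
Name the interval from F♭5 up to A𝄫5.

The letter names run F→A, a span of 2 letter steps, so the interval is some kind of third.
Fb to Abb is 3 semitones. A major third is 4, so 3 makes it minor.

minor third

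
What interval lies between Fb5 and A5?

The letter names run F→A, a span of 2 letter steps, so the interval is some kind of third.
Fb to A is 5 semitones. A major third is 4, so 5 makes it augmented.

augmented third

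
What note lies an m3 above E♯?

G#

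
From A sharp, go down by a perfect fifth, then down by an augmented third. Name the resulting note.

Bb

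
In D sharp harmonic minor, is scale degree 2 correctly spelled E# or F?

Each scale degree takes a distinct letter name. Degree 2 of a scale on D must use the letter E.
E# and F are enharmonically the same pitch, but only E# uses the letter E, so it is the correct spelling here.

E#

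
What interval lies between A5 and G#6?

major seventh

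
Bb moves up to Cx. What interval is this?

The letter names run B→C, a span of 1 letter step, so the interval is some kind of second.
Bb to C## is 4 semitones. A major second is 2, so 4 makes it doubly augmented.

doubly augmented second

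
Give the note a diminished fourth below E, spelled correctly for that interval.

A fourth below E lands on the letter B.
A diminished fourth spans 4 semitones, so E moves to pitch class 0. On the letter B that is B#.

B#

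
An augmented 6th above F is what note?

F up a major sixth is D, so the target letter is D.
From F, an augmented sixth is 10 semitones up: D#.

D#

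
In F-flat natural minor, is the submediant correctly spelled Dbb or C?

Each scale degree takes a distinct letter name. Degree 6 of a scale on F must use the letter D.
Dbb and C are enharmonically the same pitch, but only Dbb uses the letter D, so it is the correct spelling here.

Dbb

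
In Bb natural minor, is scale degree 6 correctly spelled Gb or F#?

Gb

Each scale degree takes a distinct letter name. Degree 6 of a scale on B must use the letter G.
Gb and F# are enharmonically the same pitch, but only Gb uses the letter G, so it is the correct spelling here.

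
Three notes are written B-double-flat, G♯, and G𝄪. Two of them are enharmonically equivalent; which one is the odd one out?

G#

In 12-tone equal temperament, enharmonic equivalents share a pitch class. Bbb is pitch class 9; G# is pitch class 8; G## is pitch class 9.
Bbb and G## share pitch class 9, while G# is pitch class 8.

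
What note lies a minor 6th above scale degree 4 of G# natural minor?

A

Scale degree 4 of G# natural minor is C#.
A minor sixth (8 semitones) above C# lands on the letter A, giving A.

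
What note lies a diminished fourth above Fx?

B

F up a perfect fourth is Bb, so the target letter is B.
From F##, a diminished fourth is 4 semitones up: B.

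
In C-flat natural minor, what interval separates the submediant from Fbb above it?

minor sixth

The submediant of Cb natural minor is Abb.
Abb up to Fbb: letters A→F make it a sixth; 8 semitones makes it minor.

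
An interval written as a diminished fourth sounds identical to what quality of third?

A diminished fourth spans 4 semitones.
A third spanning 4 semitones is major (the major third is 4).

major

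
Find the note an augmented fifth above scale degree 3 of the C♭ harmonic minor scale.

Scale degree 3 of Cb harmonic minor is Ebb.
An augmented fifth (8 semitones) above Ebb lands on the letter B, giving Bb.

Bb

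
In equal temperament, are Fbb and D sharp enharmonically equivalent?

Fbb is pitch class 3; D# is pitch class 3.
All spellings map to pitch class 3, so they are enharmonically equivalent.

Yes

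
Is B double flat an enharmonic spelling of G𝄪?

Yes

Bbb is pitch class 9; G## is pitch class 9.
All spellings map to pitch class 9, so they are enharmonically equivalent.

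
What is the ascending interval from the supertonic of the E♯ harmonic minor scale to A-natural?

The supertonic of E# harmonic minor is F##.
F## up to A: letters F→A make it a third; 2 semitones makes it diminished.

diminished third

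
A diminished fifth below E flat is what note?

E down a perfect fifth is A, so the target letter is A.
From Eb, a diminished fifth is 6 semitones down: A.

A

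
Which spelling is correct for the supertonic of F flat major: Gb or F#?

Gb

Each scale degree takes a distinct letter name. Degree 2 of a scale on F must use the letter G.
Gb and F# are enharmonically the same pitch, but only Gb uses the letter G, so it is the correct spelling here.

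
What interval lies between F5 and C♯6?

augmented fifth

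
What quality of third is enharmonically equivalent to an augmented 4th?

doubly augmented

An augmented fourth spans 6 semitones.
A third spanning 6 semitones is doubly augmented (the major third is 4).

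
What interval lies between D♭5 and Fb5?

The letter names run D→F, a span of 2 letter steps, so the interval is some kind of third.
Db to Fb is 3 semitones. A major third is 4, so 3 makes it minor.

minor third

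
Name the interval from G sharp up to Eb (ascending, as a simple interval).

Counting letters G–A–B–C–D–E gives a sixth.
G#→Eb = 7 semitones, 2 narrower than the major sixth (9), so diminished.

diminished sixth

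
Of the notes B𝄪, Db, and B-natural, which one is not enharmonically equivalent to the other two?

B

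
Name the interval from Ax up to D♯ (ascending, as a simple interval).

Counting letters A–B–C–D gives a fourth.
A##→D# = 4 semitones, 1 narrower than the perfect fourth (5), so diminished.

diminished fourth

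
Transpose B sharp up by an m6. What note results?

B up a major sixth is G#, so the target letter is G.
From B#, a minor sixth is 8 semitones up: G#.

G#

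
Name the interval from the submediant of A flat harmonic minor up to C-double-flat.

The submediant of Ab harmonic minor is Fb.
Fb up to Cbb: letters F→C make it a fifth; 6 semitones makes it diminished.

diminished fifth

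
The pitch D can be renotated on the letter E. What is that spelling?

Ebb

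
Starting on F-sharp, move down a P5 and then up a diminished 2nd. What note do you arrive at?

Cb

A perfect fifth down from F# is B (letter B, 7 semitones down).
A diminished second up from B is Cb (letter C, 0 semitones up).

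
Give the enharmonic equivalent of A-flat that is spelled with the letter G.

G#

Ab is pitch class 8. The letter G alone is pitch class 7.
To reach pitch class 8 from G requires an offset of +1 semitone, i.e. sharp: G#.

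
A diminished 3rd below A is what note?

F##

A down a major third is F, so the target letter is F.
From A, a diminished third is 2 semitones down: F##.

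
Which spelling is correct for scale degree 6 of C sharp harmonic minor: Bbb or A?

A

Each scale degree takes a distinct letter name. Degree 6 of a scale on C must use the letter A.
A and Bbb are enharmonically the same pitch, but only A uses the letter A, so it is the correct spelling here.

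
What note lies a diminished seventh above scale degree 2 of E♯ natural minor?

Scale degree 2 of E# natural minor is F##.
A diminished seventh (9 semitones) above F## lands on the letter E, giving E.

E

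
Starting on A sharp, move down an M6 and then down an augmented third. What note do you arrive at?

Ab

A major sixth down from A# is C# (letter C, 9 semitones down).
An augmented third down from C# is Ab (letter A, 5 semitones down).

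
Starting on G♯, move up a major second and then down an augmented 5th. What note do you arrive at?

A major second up from G# is A# (letter A, 2 semitones up).
An augmented fifth down from A# is D (letter D, 8 semitones down).

D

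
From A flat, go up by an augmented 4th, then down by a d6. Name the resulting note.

F##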